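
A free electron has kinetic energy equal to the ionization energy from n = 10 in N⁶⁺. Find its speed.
1.53e+06 m/s (or 0.510806% of c)

The binding energy at n = 10 for N⁶⁺ is:
E_10 = -13.6057 × 7²/10² = -6.66679300 eV
|E_10| = 6.66679300 eV

Convert to Joules:
KE = 6.66679300 eV × (1.602177 × 10⁻¹⁹ J/eV) = 1.0681e-18 J

Using KE = ½mv²:
v = √(2·KE/m_e)
v = √(2 × 1.0681e-18 J / 9.10938 × 10⁻³¹ kg)
v = 1.53e+06 m/s

This is approximately 0.510806% the speed of light.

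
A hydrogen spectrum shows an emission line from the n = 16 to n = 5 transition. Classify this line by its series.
Pfund series

The spectral series in hydrogen are named based on the final (lower) energy level:
- Lyman series: n_final = 1 (ultraviolet)
- Balmer series: n_final = 2 (visible/near-UV)
- Paschen series: n_final = 3 (infrared)
- Brackett series: n_final = 4 (infrared)
- Pfund series: n_final = 5 (far infrared)

Since this transition ends at n = 5, it belongs to the Pfund series.

For reference, this 16 → 5 line has photon energy
ΔE = 13.6057 eV × (1/5² - 1/16²) = 0.49108073 eV,
corresponding to wavelength λ = hc/ΔE = 1239.84 eV·nm / 0.49108073 eV = 2524.72 nm in the far infrared region.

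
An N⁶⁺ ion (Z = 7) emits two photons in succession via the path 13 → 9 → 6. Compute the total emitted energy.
14.574 eV

The energy levels of N⁶⁺ are E_n = -13.6057 × 7² / n² eV.

First transition (13 → 9):
ΔE₁ = |E_9 - E_13|
ΔE₁ = |-8.230608642 - (-3.944847929)| = 4.285761 eV

Second transition (9 → 6):
ΔE₂ = |E_6 - E_9|
ΔE₂ = |-18.518869444 - (-8.230608642)| = 10.288261 eV

Total energy released:
E_total = ΔE₁ + ΔE₂ = 4.285761 + 10.288261 = 14.574 eV

Note: This equals the direct transition 13 → 6: 14.574 eV ✓
Energy is conserved regardless of the path taken.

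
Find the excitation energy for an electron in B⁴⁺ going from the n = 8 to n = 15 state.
3.8030 eV

The energy levels of a hydrogen-like atom are E_n = -13.6057 Z² eV / n².

Energy at n = 8: E_8 = -13.6057 × 5² / 8² = -5.3147266 eV
Energy at n = 15: E_15 = -13.6057 × 5² / 15² = -1.5117444 eV

The excitation energy is the difference:
ΔE = E_15 - E_8
ΔE = -1.5117444 - (-5.3147266)
ΔE = 3.8030 eV

Since this is positive, energy must be absorbed (photon absorption).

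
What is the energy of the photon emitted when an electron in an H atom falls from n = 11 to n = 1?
13.49326 eV

The energy levels are E_n = -13.6057 eV / n².

Energy at n = 11: E_11 = -13.6057 / 11² = -0.11244380 eV
Energy at n = 1: E_1 = -13.6057 / 1² = -13.60570000 eV

For emission (electron falling to lower state), the photon energy is:
E_photon = E_11 - E_1 = |-0.11244380 - (-13.60570000)|
E_photon = 13.49326 eV

This energy is carried away by the emitted photon.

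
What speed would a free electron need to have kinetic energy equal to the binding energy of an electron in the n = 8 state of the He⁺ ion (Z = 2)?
5.4692e+05 m/s (or 0.182% of c)

The binding energy at n = 8 for He⁺ is:
E_8 = -13.6057 × 2²/8² = -0.85035625 eV
|E_8| = 0.85035625 eV

Convert to Joules:
KE = 0.85035625 eV × (1.602177 × 10⁻¹⁹ J/eV) = 1.362421e-19 J

Using KE = ½mv²:
v = √(2·KE/m_e)
v = √(2 × 1.362421e-19 J / 9.10938 × 10⁻³¹ kg)
v = 5.4692e+05 m/s

This is approximately 0.182% the speed of light.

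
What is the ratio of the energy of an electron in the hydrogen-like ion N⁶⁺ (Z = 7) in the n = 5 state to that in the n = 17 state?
11.56000

Using E_n = -13.6057 Z² / n² eV with Z = 7:

E_5 = -13.6057 × 7² / 5² = -666.6793 / 25 = -26.66717200000 eV
E_17 = -13.6057 × 7² / 17² = -666.6793 / 289 = -2.30684878893 eV

The ratio is:
E_5/E_17 = (-26.66717200000) / (-2.30684878893)
E_5/E_17 = (-666.6793/25) / (-666.6793/289)
E_5/E_17 = 289/25
E_5/E_17 = 11.56000
(Note: the Z² factors cancel in the ratio.)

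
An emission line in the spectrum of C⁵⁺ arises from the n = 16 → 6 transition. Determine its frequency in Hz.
2.82721e+15 Hz

First, find the transition energy:
E_16 = -13.6057 × 6² / 16² = -1.9133016 eV
E_6 = -13.6057 × 6² / 6² = -13.6057000 eV
|ΔE| = |E_6 - E_16| = 11.6923984 eV

Convert to Joules: E = 11.6923984 eV × (1.602177 × 10⁻¹⁹ J/eV) = 1.8733292e-18 J

Using E = hf:
f = E/h = 1.8733292e-18 J / (6.62607 × 10⁻³⁴ J·s)
f = 2.82721e+15 Hz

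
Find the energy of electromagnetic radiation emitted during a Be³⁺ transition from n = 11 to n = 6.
4.247877 eV

The energy levels are E_n = -13.6057 Z² eV / n².

Energy at n = 11: E_11 = -13.6057 × 4² / 11² = -1.799100826 eV
Energy at n = 6: E_6 = -13.6057 × 4² / 6² = -6.046977778 eV

For emission (electron falling to lower state), the photon energy is:
E_photon = E_11 - E_6 = |-1.799100826 - (-6.046977778)|
E_photon = 4.247877 eV

This energy is carried away by the emitted photon.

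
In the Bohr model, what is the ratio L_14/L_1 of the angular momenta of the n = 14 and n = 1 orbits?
14.000000

In the Bohr model, L_n = nℏ, so the ratio is purely the ratio of quantum numbers:

L_14/L_1 = 14ℏ / 1ℏ = 14/1 = 14.000000

The angular momentum scales linearly with n.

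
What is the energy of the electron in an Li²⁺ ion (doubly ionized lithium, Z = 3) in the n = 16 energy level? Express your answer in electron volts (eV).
-0.48 eV

The energy levels of a hydrogen-like atom are given by:
E_n = -13.6057 Z² / n² eV  (with Z = 3 for Li²⁺)

For n = 16:
E_16 = -13.6057 × 3² / 16²
E_16 = -13.6057 × 9 / 256
E_16 = -0.48 eV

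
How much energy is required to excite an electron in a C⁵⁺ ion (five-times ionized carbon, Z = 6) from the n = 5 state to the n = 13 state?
16.693952 eV

The energy levels of a hydrogen-like atom are E_n = -13.6057 Z² eV / n².

Energy at n = 5: E_5 = -13.6057 × 6² / 5² = -19.592208000 eV
Energy at n = 13: E_13 = -13.6057 × 6² / 13² = -2.898255621 eV

The excitation energy is the difference:
ΔE = E_13 - E_5
ΔE = -2.898255621 - (-19.592208000)
ΔE = 16.693952 eV

Since this is positive, energy must be absorbed (photon absorption).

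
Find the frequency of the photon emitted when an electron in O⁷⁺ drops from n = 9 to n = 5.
5.82262e+15 Hz

First, find the transition energy:
E_9 = -13.6057 × 8² / 9² = -10.7501827 eV
E_5 = -13.6057 × 8² / 5² = -34.8305920 eV
|ΔE| = |E_5 - E_9| = 24.0804093 eV

Convert to Joules: E = 24.0804093 eV × (1.602177 × 10⁻¹⁹ J/eV) = 3.8581078e-18 J

Using E = hf:
f = E/h = 3.8581078e-18 J / (6.62607 × 10⁻³⁴ J·s)
f = 5.82262e+15 Hz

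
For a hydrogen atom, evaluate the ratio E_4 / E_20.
25.0000

Using E_n = -13.6057 Z² / n² eV with Z = 1:

E_4 = -13.6057 / 4² = -13.6057 / 16 = -0.8503562500 eV
E_20 = -13.6057 / 20² = -13.6057 / 400 = -0.0340142500 eV

The ratio is:
E_4/E_20 = (-0.8503562500) / (-0.0340142500)
E_4/E_20 = (-13.6057/16) / (-13.6057/400)
E_4/E_20 = 400/16
E_4/E_20 = 25.0000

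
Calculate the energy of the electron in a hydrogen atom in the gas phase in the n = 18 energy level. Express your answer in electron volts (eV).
-0.04199 eV

The energy levels of a hydrogen-like atom are given by:
E_n = -13.6057 eV / n²

For n = 18:
E_18 = -13.6057 eV / 18²
E_18 = -13.6057 eV / 324
E_18 = -0.04199 eV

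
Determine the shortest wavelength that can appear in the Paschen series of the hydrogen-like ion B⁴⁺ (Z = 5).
32.805545 nm

The series limit corresponds to the transition from n = ∞ to n = 3.
This is the highest energy (shortest wavelength) transition in the Paschen series.

E_∞ = 0 eV
E_3 = -13.6057 × 5² / 3² = -37.79361111 eV

Energy at series limit:
ΔE = E_∞ - E_3 = 0 - (-37.79361111) = 37.79361111 eV
λ = hc/E = 1239.84 eV·nm / 37.79361111 eV = 32.805545 nm

This energy equals the ionization energy from the n = 3 state of B⁴⁺.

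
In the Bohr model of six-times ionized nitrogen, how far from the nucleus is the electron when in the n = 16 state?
1.93528 nm (or 19.35277 Å)

The Bohr radius formula is:
r_n = n² a₀ / Z

where a₀ = 0.05291772 nm is the Bohr radius.

For N⁶⁺ (Z = 7) at n = 16:
r_16 = 16² × 0.05291772 nm / 7
r_16 = 256 × 0.05291772 nm / 7
r_16 = 13.546936 nm / 7
r_16 = 1.93528 nm

The electron orbits at approximately 1.93528 nm from the nucleus.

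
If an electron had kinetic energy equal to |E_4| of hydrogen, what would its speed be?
5.46923e+05 m/s (or 0.18% of c)

The binding energy at n = 4 for hydrogen is:
E_4 = -13.6057/4² = -0.850356250 eV
|E_4| = 0.850356250 eV

Convert to Joules:
KE = 0.850356250 eV × (1.602177 × 10⁻¹⁹ J/eV) = 1.3624212e-19 J

Using KE = ½mv²:
v = √(2·KE/m_e)
v = √(2 × 1.3624212e-19 J / 9.10938 × 10⁻³¹ kg)
v = 5.46923e+05 m/s

This is approximately 0.18% the speed of light.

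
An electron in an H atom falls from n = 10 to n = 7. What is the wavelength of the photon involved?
8755.29244 nm

First, find the transition energy using E_n = -13.6057 / n² eV:
E_10 = -13.6057 / 10² = -0.13605700000 eV
E_7 = -13.6057 / 7² = -0.27766734694 eV

Photon energy: |ΔE| = |E_7 - E_10| = 0.14161034694 eV

Convert to wavelength using E = hc/λ with hc = 1239.84 eV·nm:
λ = hc/E = 1239.84 eV·nm / 0.14161034694 eV
λ = 8755.29244 nm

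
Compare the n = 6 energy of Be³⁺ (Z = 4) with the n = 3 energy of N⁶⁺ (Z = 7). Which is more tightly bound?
N⁶⁺ at n = 3 (E = -74.08 eV)

Using E_n = -13.6057 Z² / n² eV:

Be³⁺ (Z = 4) at n = 6:
E = -13.6057 × 4² / 6² = -13.6057 × 16 / 36 = -6.04698 eV

N⁶⁺ (Z = 7) at n = 3:
E = -13.6057 × 7² / 3² = -13.6057 × 49 / 9 = -74.07548 eV

Since -74.07548 eV < -6.04698 eV,
N⁶⁺ at n = 3 is more tightly bound (requires more energy to ionize).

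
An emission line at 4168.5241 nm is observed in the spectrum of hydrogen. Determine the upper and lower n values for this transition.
n = 13 → n = 6

First, find the photon energy from the wavelength (hc = 1239.84 eV·nm):
E = hc/λ = 1239.84 eV·nm / 4168.5241 nm = 0.29742901 eV

The energy levels of hydrogen satisfy E_n = -13.6057 / n² eV, so an emission n_i → n_f releases
ΔE = 13.6057 × (1/n_f² − 1/n_i²) eV.

Setting ΔE equal to the photon energy:
1/n_f² − 1/n_i² = 0.29742901 / 13.6057 = 0.021860618

Since 1/n_i² must be positive, we need 1/n_f² > 0.021860618, i.e. n_f ≤ 6. For each allowed n_f, solve n_i = (1/n_f² − 0.021860618)^(−1/2) and check whether it is a whole number:
  n_f = 1: 1/n_i² = 1.000000000 − 0.021860618 = 0.978139382 → n_i = 1.011  (not an integer) ✗
  n_f = 2: 1/n_i² = 0.250000000 − 0.021860618 = 0.228139382 → n_i = 2.094  (not an integer) ✗
  n_f = 3: 1/n_i² = 0.111111111 − 0.021860618 = 0.089250493 → n_i = 3.347  (not an integer) ✗
  n_f = 4: 1/n_i² = 0.062500000 − 0.021860618 = 0.040639382 → n_i = 4.961  (not an integer) ✗
  n_f = 5: 1/n_i² = 0.040000000 − 0.021860618 = 0.018139382 → n_i = 7.425  (not an integer) ✗
  n_f = 6: 1/n_i² = 0.027777778 − 0.021860618 = 0.005917160 → n_i = 13.000  → integer, n_i = 13 ✓

Only n_f = 6 gives an integer upper level, n_i = 13.

The transition is from n = 13 to n = 6 (emission).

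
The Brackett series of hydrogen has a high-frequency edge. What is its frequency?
2.056e+14 Hz

The series limit corresponds to the transition from n = ∞ to n = 4.
This is the highest energy (shortest wavelength) transition in the Brackett series.

E_∞ = 0 eV
E_4 = -13.6057 / 4² = -0.8503563 eV

Energy at series limit:
ΔE = E_∞ - E_4 = 0 - (-0.8503563) = 0.8503563 eV
E = 0.8503563 eV × (1.602177 × 10⁻¹⁹ J/eV) = 1.36242e-19 J
f = E/h = 1.36242e-19 J / (6.62607 × 10⁻³⁴ J·s) = 2.056e+14 Hz

This energy equals the ionization energy from the n = 4 state of hydrogen.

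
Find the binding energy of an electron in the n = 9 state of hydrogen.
0.17 eV

The ionization energy is the energy needed to remove the electron completely (n → ∞).

For hydrogen, E_n = -13.6057 eV / n².

At n = 9: E_9 = -13.6057 / 9² = -0.16797 eV
At n = ∞: E_∞ = 0 eV

Ionization energy = E_∞ - E_9 = 0 - (-0.16797) = 0.16797 eV
Ionization energy ≈ 0.17 eV

This is also called the binding energy of the electron in state n = 9.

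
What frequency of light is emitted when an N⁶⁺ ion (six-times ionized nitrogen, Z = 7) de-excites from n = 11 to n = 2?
3.89683e+16 Hz

First, find the transition energy:
E_11 = -13.6057 × 7² / 11² = -5.509746 eV
E_2 = -13.6057 × 7² / 2² = -166.669825 eV
|ΔE| = |E_2 - E_11| = 161.160079 eV

Convert to Joules: E = 161.160079 eV × (1.602177 × 10⁻¹⁹ J/eV) = 2.5820697e-17 J

Using E = hf:
f = E/h = 2.5820697e-17 J / (6.62607 × 10⁻³⁴ J·s)
f = 3.89683e+16 Hz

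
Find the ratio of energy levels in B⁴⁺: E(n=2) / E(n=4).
4.000000

Using E_n = -13.6057 Z² / n² eV with Z = 5:

E_2 = -13.6057 × 5² / 2² = -340.1425 / 4 = -85.035625000000 eV
E_4 = -13.6057 × 5² / 4² = -340.1425 / 16 = -21.258906250000 eV

The ratio is:
E_2/E_4 = (-85.035625000000) / (-21.258906250000)
E_2/E_4 = (-340.1425/4) / (-340.1425/16)
E_2/E_4 = 16/4
E_2/E_4 = 4.000000
(Note: the Z² factors cancel in the ratio.)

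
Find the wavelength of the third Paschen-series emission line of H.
1093.51816 nm

The lines of a series are numbered from the longest wavelength (smallest ΔE) outward; the third line is the transition from n = n_f + 3 to n_f.
The Paschen series has all transitions ending at n_f = 3.

For H, the third line (γ-line) is the jump from n = 6 to n = 3:
E_6 = -13.6057 / 6² = -0.3779361111 eV
E_3 = -13.6057 / 3² = -1.5117444444 eV
ΔE = E_6 - E_3 = 1.1338083333 eV

λ = hc/E = 1239.84 eV·nm / 1.1338083333 eV
λ = 1093.51816 nm

This is the γ-line of the Paschen series in H.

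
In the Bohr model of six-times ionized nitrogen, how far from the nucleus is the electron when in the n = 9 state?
0.612334 nm (or 6.123336 Å)

The Bohr radius formula is:
r_n = n² a₀ / Z

where a₀ = 0.052917721 nm is the Bohr radius.

For N⁶⁺ (Z = 7) at n = 9:
r_9 = 9² × 0.052917721 nm / 7
r_9 = 81 × 0.052917721 nm / 7
r_9 = 4.2863354 nm / 7
r_9 = 0.612334 nm

The electron orbits at approximately 0.612334 nm from the nucleus.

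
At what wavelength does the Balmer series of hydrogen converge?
364.506 nm

The series limit corresponds to the transition from n = ∞ to n = 2.
This is the highest energy (shortest wavelength) transition in the Balmer series.

E_∞ = 0 eV
E_2 = -13.6057 / 2² = -3.4014250 eV

Energy at series limit:
ΔE = E_∞ - E_2 = 0 - (-3.4014250) = 3.4014250 eV
λ = hc/E = 1239.84 eV·nm / 3.4014250 eV = 364.506 nm

This energy equals the ionization energy from the n = 2 state of hydrogen.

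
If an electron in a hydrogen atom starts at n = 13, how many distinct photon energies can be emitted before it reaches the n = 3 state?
55

The electron can occupy levels n = 3, 4, ..., 13 during de-excitation — that is m = 13 - 3 + 1 = 11 distinct levels.

The number of distinct spectral lines equals the number of ways to choose 2 of these m levels (each pair gives one possible emission transition):

Number of lines = m(m-1)/2 = 11×10/2 = 55

These correspond to all possible transitions between the 11 levels:
13 → 12, 13 → 11, 13 → 10, 13 → 9, 13 → 8, 13 → 7, 13 → 6, 13 → 5...

Each transition produces a photon with a unique energy (and thus wavelength). This count does not depend on Z.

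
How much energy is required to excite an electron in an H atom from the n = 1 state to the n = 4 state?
12.755344 eV

The energy levels of a hydrogen-like atom are E_n = -13.6057 eV / n².

Energy at n = 1: E_1 = -13.6057 / 1² = -13.605700000 eV
Energy at n = 4: E_4 = -13.6057 / 4² = -0.850356250 eV

The excitation energy is the difference:
ΔE = E_4 - E_1
ΔE = -0.850356250 - (-13.605700000)
ΔE = 12.755344 eV

Since this is positive, energy must be absorbed (photon absorption).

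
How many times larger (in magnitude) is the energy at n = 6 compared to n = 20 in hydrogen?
11.11

Using E_n = -13.6057 Z² / n² eV with Z = 1:

E_6 = -13.6057 / 6² = -13.6057 / 36 = -0.37793611 eV
E_20 = -13.6057 / 20² = -13.6057 / 400 = -0.03401425 eV

The ratio is:
E_6/E_20 = (-0.37793611) / (-0.03401425)
E_6/E_20 = (-13.6057/36) / (-13.6057/400)
E_6/E_20 = 400/36
E_6/E_20 = 11.11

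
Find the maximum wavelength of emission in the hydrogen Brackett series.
4050.0673 nm

The longest wavelength corresponds to the smallest energy transition in the series.
The Brackett series has all transitions ending at n_f = 4.

For H, the first line (α-line) is the jump from n = 5 to n = 4:
E_5 = -13.6057 / 5² = -0.5442280000 eV
E_4 = -13.6057 / 4² = -0.8503562500 eV
ΔE = E_5 - E_4 = 0.3061282500 eV

λ = hc/E = 1239.84 eV·nm / 0.3061282500 eV
λ = 4050.0673 nm

This is the α-line of the Brackett series in H.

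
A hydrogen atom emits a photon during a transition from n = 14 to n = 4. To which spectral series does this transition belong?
Brackett series

The spectral series in hydrogen are named based on the final (lower) energy level:
- Lyman series: n_final = 1 (ultraviolet)
- Balmer series: n_final = 2 (visible/near-UV)
- Paschen series: n_final = 3 (infrared)
- Brackett series: n_final = 4 (infrared)
- Pfund series: n_final = 5 (far infrared)

Since this transition ends at n = 4, it belongs to the Brackett series.

For reference, this 14 → 4 line has photon energy
ΔE = 13.6057 eV × (1/4² - 1/14²) = 0.78093941 eV,
corresponding to wavelength λ = hc/ΔE = 1239.84 eV·nm / 0.78093941 eV = 1587.63 nm in the infrared region.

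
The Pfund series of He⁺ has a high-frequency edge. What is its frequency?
5.26e+14 Hz

The series limit corresponds to the transition from n = ∞ to n = 5.
This is the highest energy (shortest wavelength) transition in the Pfund series.

E_∞ = 0 eV
E_5 = -13.6057 × 2² / 5² = -2.17691200 eV

Energy at series limit:
ΔE = E_∞ - E_5 = 0 - (-2.17691200) = 2.17691200 eV
E = 2.17691200 eV × (1.602177 × 10⁻¹⁹ J/eV) = 3.4878e-19 J
f = E/h = 3.4878e-19 J / (6.62607 × 10⁻³⁴ J·s) = 5.26e+14 Hz

This energy equals the ionization energy from the n = 5 state of He⁺.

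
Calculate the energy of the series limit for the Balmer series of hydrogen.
3.40143 eV

The series limit corresponds to the transition from n = ∞ to n = 2.
This is the highest energy (shortest wavelength) transition in the Balmer series.

E_∞ = 0 eV
E_2 = -13.6057 / 2² = -3.40143 eV

Energy at series limit:
ΔE = E_∞ - E_2 = 0 - (-3.40143) = 3.40143 eV

This energy equals the ionization energy from the n = 2 state of hydrogen.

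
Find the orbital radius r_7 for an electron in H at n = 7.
2.5930 nm (or 25.9297 Å)

The Bohr radius formula is:
r_n = n² a₀ / Z

where a₀ = 0.0529177 nm is the Bohr radius.

For H (Z = 1) at n = 7:
r_7 = 7² × 0.0529177 nm / 1
r_7 = 49 × 0.0529177 nm / 1
r_7 = 2.59297 nm / 1
r_7 = 2.5930 nm

The electron orbits at approximately 2.5930 nm from the nucleus.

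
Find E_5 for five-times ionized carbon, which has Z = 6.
-19.592208 eV

For hydrogen-like ions, the energy levels scale with Z²:
E_n = -13.6057 Z² / n² eV

For C⁵⁺ (Z = 6) at n = 5:
E_5 = -13.6057 × 6² / 5²
E_5 = -13.6057 × 36 / 25
E_5 = -489.8052 / 25
E_5 = -19.592208 eV

The energy is 36 times more negative than hydrogen at the same n due to the stronger nuclear charge.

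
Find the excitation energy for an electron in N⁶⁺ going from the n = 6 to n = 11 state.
13.009123 eV

The energy levels of a hydrogen-like atom are E_n = -13.6057 Z² eV / n².

Energy at n = 6: E_6 = -13.6057 × 7² / 6² = -18.518869444 eV
Energy at n = 11: E_11 = -13.6057 × 7² / 11² = -5.509746281 eV

The excitation energy is the difference:
ΔE = E_11 - E_6
ΔE = -5.509746281 - (-18.518869444)
ΔE = 13.009123 eV

Since this is positive, energy must be absorbed (photon absorption).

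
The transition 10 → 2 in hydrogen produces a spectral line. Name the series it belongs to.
Balmer series

The spectral series in hydrogen are named based on the final (lower) energy level:
- Lyman series: n_final = 1 (ultraviolet)
- Balmer series: n_final = 2 (visible/near-UV)
- Paschen series: n_final = 3 (infrared)
- Brackett series: n_final = 4 (infrared)
- Pfund series: n_final = 5 (far infrared)

Since this transition ends at n = 2, it belongs to the Balmer series.

For reference, this 10 → 2 line has photon energy
ΔE = 13.6057 eV × (1/2² - 1/10²) = 3.26536800 eV,
corresponding to wavelength λ = hc/ΔE = 1239.84 eV·nm / 3.26536800 eV = 379.6938 nm in the visible/near-UV region.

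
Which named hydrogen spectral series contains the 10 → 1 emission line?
Lyman series

The spectral series in hydrogen are named based on the final (lower) energy level:
- Lyman series: n_final = 1 (ultraviolet)
- Balmer series: n_final = 2 (visible/near-UV)
- Paschen series: n_final = 3 (infrared)
- Brackett series: n_final = 4 (infrared)
- Pfund series: n_final = 5 (far infrared)

Since this transition ends at n = 1, it belongs to the Lyman series.

For reference, this 10 → 1 line has photon energy
ΔE = 13.6057 eV × (1/1² - 1/10²) = 13.4696 eV,
corresponding to wavelength λ = hc/ΔE = 1239.84 eV·nm / 13.4696 eV = 92.05 nm in the ultraviolet region.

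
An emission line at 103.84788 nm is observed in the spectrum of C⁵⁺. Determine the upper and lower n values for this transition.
n = 8 → n = 5

First, find the photon energy from the wavelength (hc = 1239.84 eV·nm):
E = hc/λ = 1239.84 eV·nm / 103.84788 nm = 11.939002 eV

The energy levels of C⁵⁺ satisfy E_n = -13.6057 × 6² / n² eV, so an emission n_i → n_f releases
ΔE = 13.6057 × 6² × (1/n_f² − 1/n_i²) eV.

Setting ΔE equal to the photon energy:
1/n_f² − 1/n_i² = 11.939002 / (13.6057 × 6²) = 0.024375001

Since 1/n_i² must be positive, we need 1/n_f² > 0.024375001, i.e. n_f ≤ 6. For each allowed n_f, solve n_i = (1/n_f² − 0.024375001)^(−1/2) and check whether it is a whole number:
  n_f = 1: 1/n_i² = 1.000000000 − 0.024375001 = 0.975624999 → n_i = 1.012  (not an integer) ✗
  n_f = 2: 1/n_i² = 0.250000000 − 0.024375001 = 0.225624999 → n_i = 2.105  (not an integer) ✗
  n_f = 3: 1/n_i² = 0.111111111 − 0.024375001 = 0.086736110 → n_i = 3.395  (not an integer) ✗
  n_f = 4: 1/n_i² = 0.062500000 − 0.024375001 = 0.038124999 → n_i = 5.121  (not an integer) ✗
  n_f = 5: 1/n_i² = 0.040000000 − 0.024375001 = 0.015624999 → n_i = 8.000  → integer, n_i = 8 ✓
  n_f = 6: 1/n_i² = 0.027777778 − 0.024375001 = 0.003402777 → n_i = 17.143  (not an integer) ✗

Only n_f = 5 gives an integer upper level, n_i = 8.

The transition is from n = 8 to n = 5 (emission).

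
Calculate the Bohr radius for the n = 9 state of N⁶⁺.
0.6123 nm (or 6.1233 Å)

The Bohr radius formula is:
r_n = n² a₀ / Z

where a₀ = 0.0529177 nm is the Bohr radius.

For N⁶⁺ (Z = 7) at n = 9:
r_9 = 9² × 0.0529177 nm / 7
r_9 = 81 × 0.0529177 nm / 7
r_9 = 4.28633 nm / 7
r_9 = 0.6123 nm

The electron orbits at approximately 0.6123 nm from the nucleus.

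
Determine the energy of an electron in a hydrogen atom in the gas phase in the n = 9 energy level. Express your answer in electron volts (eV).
-0.167972 eV

The energy levels of a hydrogen-like atom are given by:
E_n = -13.6057 eV / n²

For n = 9:
E_9 = -13.6057 eV / 9²
E_9 = -13.6057 eV / 81
E_9 = -0.167972 eV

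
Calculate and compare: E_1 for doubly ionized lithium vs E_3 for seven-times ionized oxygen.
Li²⁺ at n = 1 (E = -122.45 eV)

Using E_n = -13.6057 Z² / n² eV:

Li²⁺ (Z = 3) at n = 1:
E = -13.6057 × 3² / 1² = -13.6057 × 9 / 1 = -122.45130 eV

O⁷⁺ (Z = 8) at n = 3:
E = -13.6057 × 8² / 3² = -13.6057 × 64 / 9 = -96.75164 eV

Since -122.45130 eV < -96.75164 eV,
Li²⁺ at n = 1 is more tightly bound (requires more energy to ionize).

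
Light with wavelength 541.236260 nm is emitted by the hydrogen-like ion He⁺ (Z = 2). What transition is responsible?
n = 7 → n = 4

First, find the photon energy from the wavelength (hc = 1239.84 eV·nm):
E = hc/λ = 1239.84 eV·nm / 541.236260 nm = 2.2907556 eV

The energy levels of He⁺ satisfy E_n = -13.6057 × 2² / n² eV, so an emission n_i → n_f releases
ΔE = 13.6057 × 2² × (1/n_f² − 1/n_i²) eV.

Setting ΔE equal to the photon energy:
1/n_f² − 1/n_i² = 2.2907556 / (13.6057 × 2²) = 0.042091837

Since 1/n_i² must be positive, we need 1/n_f² > 0.042091837, i.e. n_f ≤ 4. For each allowed n_f, solve n_i = (1/n_f² − 0.042091837)^(−1/2) and check whether it is a whole number:
  n_f = 1: 1/n_i² = 1.000000000 − 0.042091837 = 0.957908163 → n_i = 1.022  (not an integer) ✗
  n_f = 2: 1/n_i² = 0.250000000 − 0.042091837 = 0.207908163 → n_i = 2.193  (not an integer) ✗
  n_f = 3: 1/n_i² = 0.111111111 − 0.042091837 = 0.069019274 → n_i = 3.806  (not an integer) ✗
  n_f = 4: 1/n_i² = 0.062500000 − 0.042091837 = 0.020408163 → n_i = 7.000  → integer, n_i = 7 ✓

Only n_f = 4 gives an integer upper level, n_i = 7.

The transition is from n = 7 to n = 4 (emission).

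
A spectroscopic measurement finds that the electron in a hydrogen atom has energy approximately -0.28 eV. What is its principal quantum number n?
n = 7

The exact energy levels follow E_n = -13.6057 eV / n².

The measured value (-0.28 eV) is reported to only 2 significant figures, so we must test candidate n values and see which one matches to that precision.

Candidate energies:
  n = 5:  E = -13.6057/5² = -0.54423 eV
  n = 6:  E = -13.6057/6² = -0.37794 eV
  n = 7:  E = -13.6057/7² = -0.27767 eV  ← matches
  n = 8:  E = -13.6057/8² = -0.21259 eV
  n = 9:  E = -13.6057/9² = -0.16797 eV

Checking against the measurement of -0.28 eV (2 sig figs), only n = 7 agrees:
E_7 = -0.27767 eV, which rounds to -0.28 eV ✓

Therefore n = 7.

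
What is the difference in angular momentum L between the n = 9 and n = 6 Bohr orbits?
3.16372e-34 J·s (or 3ℏ)

In the Bohr model, L_n = nℏ where ℏ = 1.0545718e-34 J·s.

L_9 = 9ℏ = 9.4911462e-34 J·s
L_6 = 6ℏ = 6.3274308e-34 J·s

ΔL = L_9 - L_6 = (9 - 6)ℏ = 3ℏ
ΔL = 3 × 1.0545718e-34 J·s = 3.16372e-34 J·s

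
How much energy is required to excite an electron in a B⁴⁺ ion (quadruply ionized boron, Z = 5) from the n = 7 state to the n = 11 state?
4.13059 eV

The energy levels of a hydrogen-like atom are E_n = -13.6057 Z² eV / n².

Energy at n = 7: E_7 = -13.6057 × 5² / 7² = -6.94168367 eV
Energy at n = 11: E_11 = -13.6057 × 5² / 11² = -2.81109504 eV

The excitation energy is the difference:
ΔE = E_11 - E_7
ΔE = -2.81109504 - (-6.94168367)
ΔE = 4.13059 eV

Since this is positive, energy must be absorbed (photon absorption).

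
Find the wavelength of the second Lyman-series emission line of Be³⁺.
6.40733 nm

The lines of a series are numbered from the longest wavelength (smallest ΔE) outward; the second line is the transition from n = n_f + 2 to n_f.
The Lyman series has all transitions ending at n_f = 1.

For Be³⁺ (Z = 4), the second line (β-line) is the jump from n = 3 to n = 1:
E_3 = -13.6057 × 4² / 3² = -24.1879111 eV
E_1 = -13.6057 × 4² / 1² = -217.6912000 eV
ΔE = E_3 - E_1 = 193.5032889 eV

λ = hc/E = 1239.84 eV·nm / 193.5032889 eV
λ = 6.40733 nm

This is the β-line of the Lyman series in Be³⁺.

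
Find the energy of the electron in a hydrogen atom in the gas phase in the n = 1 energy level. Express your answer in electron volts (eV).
-13.61 eV

The energy levels of a hydrogen-like atom are given by:
E_n = -13.6057 eV / n²

For n = 1:
E_1 = -13.6057 eV / 1²
E_1 = -13.6057 eV / 1
E_1 = -13.61 eV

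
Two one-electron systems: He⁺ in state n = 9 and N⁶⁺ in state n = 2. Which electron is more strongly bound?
N⁶⁺ at n = 2 (E = -166.670 eV)

Using E_n = -13.6057 Z² / n² eV:

He⁺ (Z = 2) at n = 9:
E = -13.6057 × 2² / 9² = -13.6057 × 4 / 81 = -0.671886 eV

N⁶⁺ (Z = 7) at n = 2:
E = -13.6057 × 7² / 2² = -13.6057 × 49 / 4 = -166.669825 eV

Since -166.669825 eV < -0.671886 eV,
N⁶⁺ at n = 2 is more tightly bound (requires more energy to ionize).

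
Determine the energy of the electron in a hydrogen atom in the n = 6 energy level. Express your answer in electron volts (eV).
-0.3779 eV

The energy levels of a hydrogen-like atom are given by:
E_n = -13.6057 eV / n²

For n = 6:
E_6 = -13.6057 eV / 6²
E_6 = -13.6057 eV / 36
E_6 = -0.3779 eV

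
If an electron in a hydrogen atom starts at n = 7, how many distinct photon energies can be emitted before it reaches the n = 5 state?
3

The electron can occupy levels n = 5, 6, ..., 7 during de-excitation — that is m = 7 - 5 + 1 = 3 distinct levels.

The number of distinct spectral lines equals the number of ways to choose 2 of these m levels (each pair gives one possible emission transition):

Number of lines = m(m-1)/2 = 3×2/2 = 3

These correspond to all possible transitions between the 3 levels:
7 → 6, 7 → 5, 6 → 5

Each transition produces a photon with a unique energy (and thus wavelength). This count does not depend on Z.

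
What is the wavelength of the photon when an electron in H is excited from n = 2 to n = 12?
374.92051 nm

First, find the transition energy using E_n = -13.6057 / n² eV:
E_2 = -13.6057 / 2² = -3.401425000 eV
E_12 = -13.6057 / 12² = -0.094484028 eV

Photon energy: |ΔE| = |E_12 - E_2| = 3.306940972 eV

Convert to wavelength using E = hc/λ with hc = 1239.84 eV·nm:
λ = hc/E = 1239.84 eV·nm / 3.306940972 eV
λ = 374.92051 nm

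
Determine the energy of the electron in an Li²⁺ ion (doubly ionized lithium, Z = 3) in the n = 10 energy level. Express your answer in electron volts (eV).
-1.22 eV

The energy levels of a hydrogen-like atom are given by:
E_n = -13.6057 Z² / n² eV  (with Z = 3 for Li²⁺)

For n = 10:
E_10 = -13.6057 × 3² / 10²
E_10 = -13.6057 × 9 / 100
E_10 = -1.22 eV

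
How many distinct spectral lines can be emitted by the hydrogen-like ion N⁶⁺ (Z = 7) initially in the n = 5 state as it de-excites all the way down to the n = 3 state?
3

The electron can occupy levels n = 3, 4, ..., 5 during de-excitation — that is m = 5 - 3 + 1 = 3 distinct levels.

The number of distinct spectral lines equals the number of ways to choose 2 of these m levels (each pair gives one possible emission transition):

Number of lines = m(m-1)/2 = 3×2/2 = 3

These correspond to all possible transitions between the 3 levels:
5 → 4, 5 → 3, 4 → 3

Each transition produces a photon with a unique energy (and thus wavelength). This count does not depend on Z.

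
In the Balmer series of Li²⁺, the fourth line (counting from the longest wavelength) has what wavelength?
45.56 nm

The lines of a series are numbered from the longest wavelength (smallest ΔE) outward; the fourth line is the transition from n = n_f + 4 to n_f.
The Balmer series has all transitions ending at n_f = 2.

For Li²⁺ (Z = 3), the fourth line (δ-line) is the jump from n = 6 to n = 2:
E_6 = -13.6057 × 3² / 6² = -3.4014 eV
E_2 = -13.6057 × 3² / 2² = -30.6128 eV
ΔE = E_6 - E_2 = 27.2114 eV

λ = hc/E = 1239.84 eV·nm / 27.2114 eV
λ = 45.56 nm

This is the δ-line of the Balmer series in Li²⁺.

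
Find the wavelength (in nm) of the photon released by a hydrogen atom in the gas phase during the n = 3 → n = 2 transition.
656.110895 nm

First, find the transition energy using E_n = -13.6057 / n² eV:
E_3 = -13.6057 / 3² = -1.5117444444 eV
E_2 = -13.6057 / 2² = -3.4014250000 eV

Photon energy: |ΔE| = |E_2 - E_3| = 1.8896805556 eV

Convert to wavelength using E = hc/λ with hc = 1239.84 eV·nm:
λ = hc/E = 1239.84 eV·nm / 1.8896805556 eV
λ = 656.110895 nm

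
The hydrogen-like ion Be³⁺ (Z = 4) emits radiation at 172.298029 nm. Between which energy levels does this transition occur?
n = 12 → n = 5

First, find the photon energy from the wavelength (hc = 1239.84 eV·nm):
E = hc/λ = 1239.84 eV·nm / 172.298029 nm = 7.1959036 eV

The energy levels of Be³⁺ satisfy E_n = -13.6057 × 4² / n² eV, so an emission n_i → n_f releases
ΔE = 13.6057 × 4² × (1/n_f² − 1/n_i²) eV.

Setting ΔE equal to the photon energy:
1/n_f² − 1/n_i² = 7.1959036 / (13.6057 × 4²) = 0.033055556

Since 1/n_i² must be positive, we need 1/n_f² > 0.033055556, i.e. n_f ≤ 5. For each allowed n_f, solve n_i = (1/n_f² − 0.033055556)^(−1/2) and check whether it is a whole number:
  n_f = 1: 1/n_i² = 1.000000000 − 0.033055556 = 0.966944444 → n_i = 1.017  (not an integer) ✗
  n_f = 2: 1/n_i² = 0.250000000 − 0.033055556 = 0.216944444 → n_i = 2.147  (not an integer) ✗
  n_f = 3: 1/n_i² = 0.111111111 − 0.033055556 = 0.078055555 → n_i = 3.579  (not an integer) ✗
  n_f = 4: 1/n_i² = 0.062500000 − 0.033055556 = 0.029444444 → n_i = 5.828  (not an integer) ✗
  n_f = 5: 1/n_i² = 0.040000000 − 0.033055556 = 0.006944444 → n_i = 12.000  → integer, n_i = 12 ✓

Only n_f = 5 gives an integer upper level, n_i = 12.

The transition is from n = 12 to n = 5 (emission).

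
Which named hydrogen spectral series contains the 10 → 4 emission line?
Brackett series

The spectral series in hydrogen are named based on the final (lower) energy level:
- Lyman series: n_final = 1 (ultraviolet)
- Balmer series: n_final = 2 (visible/near-UV)
- Paschen series: n_final = 3 (infrared)
- Brackett series: n_final = 4 (infrared)
- Pfund series: n_final = 5 (far infrared)

Since this transition ends at n = 4, it belongs to the Brackett series.

For reference, this 10 → 4 line has photon energy
ΔE = 13.6057 eV × (1/4² - 1/10²) = 0.71429925 eV,
corresponding to wavelength λ = hc/ΔE = 1239.84 eV·nm / 0.71429925 eV = 1735.74 nm in the infrared region.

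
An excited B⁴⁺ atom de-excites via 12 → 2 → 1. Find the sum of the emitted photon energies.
337.780399 eV

The energy levels of B⁴⁺ are E_n = -13.6057 × 5² / n² eV.

First transition (12 → 2):
ΔE₁ = |E_2 - E_12|
ΔE₁ = |-85.035625000000 - (-2.362100694444)| = 82.673524306 eV

Second transition (2 → 1):
ΔE₂ = |E_1 - E_2|
ΔE₂ = |-340.142500000000 - (-85.035625000000)| = 255.106875000 eV

Total energy released:
E_total = ΔE₁ + ΔE₂ = 82.673524306 + 255.106875000 = 337.780399 eV

Note: This equals the direct transition 12 → 1: 337.780399 eV ✓
Energy is conserved regardless of the path taken.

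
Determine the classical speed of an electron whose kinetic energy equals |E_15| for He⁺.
2.9169e+05 m/s (or 0.097% of c)

The binding energy at n = 15 for He⁺ is:
E_15 = -13.6057 × 2²/15² = -0.24187911 eV
|E_15| = 0.24187911 eV

Convert to Joules:
KE = 0.24187911 eV × (1.602177 × 10⁻¹⁹ J/eV) = 3.875331e-20 J

Using KE = ½mv²:
v = √(2·KE/m_e)
v = √(2 × 3.875331e-20 J / 9.10938 × 10⁻³¹ kg)
v = 2.9169e+05 m/s

This is approximately 0.097% the speed of light.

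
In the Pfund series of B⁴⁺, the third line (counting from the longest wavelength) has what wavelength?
149.5409 nm

The lines of a series are numbered from the longest wavelength (smallest ΔE) outward; the third line is the transition from n = n_f + 3 to n_f.
The Pfund series has all transitions ending at n_f = 5.

For B⁴⁺ (Z = 5), the third line (γ-line) is the jump from n = 8 to n = 5:
E_8 = -13.6057 × 5² / 8² = -5.31472656 eV
E_5 = -13.6057 × 5² / 5² = -13.60570000 eV
ΔE = E_8 - E_5 = 8.29097344 eV

λ = hc/E = 1239.84 eV·nm / 8.29097344 eV
λ = 149.5409 nm

This is the γ-line of the Pfund series in B⁴⁺.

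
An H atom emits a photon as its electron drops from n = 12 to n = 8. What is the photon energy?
0.12 eV

The energy levels are E_n = -13.6057 eV / n².

Energy at n = 12: E_12 = -13.6057 / 12² = -0.09448 eV
Energy at n = 8: E_8 = -13.6057 / 8² = -0.21259 eV

For emission (electron falling to lower state), the photon energy is:
E_photon = E_12 - E_8 = |-0.09448 - (-0.21259)|
E_photon = 0.12 eV

This energy is carried away by the emitted photon.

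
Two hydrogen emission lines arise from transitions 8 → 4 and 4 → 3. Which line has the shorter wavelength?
4 → 3

Calculate the energy for each transition:

Transition 8 → 4:
ΔE₁ = |E_4 - E_8| = |-13.6057/4² - (-13.6057/8²)|
ΔE₁ = |-0.85035625 - (-0.21258906)| = 0.63777 eV

Transition 4 → 3:
ΔE₂ = |E_3 - E_4| = |-13.6057/3² - (-13.6057/4²)|
ΔE₂ = |-1.51174444 - (-0.85035625)| = 0.66139 eV

Since 0.66139 eV > 0.63777 eV, the transition 4 → 3 emits the more energetic photon.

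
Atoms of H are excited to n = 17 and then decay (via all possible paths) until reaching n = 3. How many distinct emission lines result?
105

The electron can occupy levels n = 3, 4, ..., 17 during de-excitation — that is m = 17 - 3 + 1 = 15 distinct levels.

The number of distinct spectral lines equals the number of ways to choose 2 of these m levels (each pair gives one possible emission transition):

Number of lines = m(m-1)/2 = 15×14/2 = 105

These correspond to all possible transitions between the 15 levels:
17 → 16, 17 → 15, 17 → 14, 17 → 13, 17 → 12, 17 → 11, 17 → 10, 17 → 9...

Each transition produces a photon with a unique energy (and thus wavelength). This count does not depend on Z.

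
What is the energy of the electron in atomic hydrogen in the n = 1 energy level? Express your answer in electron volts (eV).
-13.60570 eV

The energy levels of a hydrogen-like atom are given by:
E_n = -13.6057 eV / n²

For n = 1:
E_1 = -13.6057 eV / 1²
E_1 = -13.6057 eV / 1
E_1 = -13.60570 eV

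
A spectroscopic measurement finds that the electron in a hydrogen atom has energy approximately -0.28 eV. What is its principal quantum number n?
n = 7

The exact energy levels follow E_n = -13.6057 eV / n².

The measured value (-0.28 eV) is reported to only 2 significant figures, so we must test candidate n values and see which one matches to that precision.

Candidate energies:
  n = 5:  E = -13.6057/5² = -0.54423 eV
  n = 6:  E = -13.6057/6² = -0.37794 eV
  n = 7:  E = -13.6057/7² = -0.27767 eV  ← matches
  n = 8:  E = -13.6057/8² = -0.21259 eV
  n = 9:  E = -13.6057/9² = -0.16797 eV

Checking against the measurement of -0.28 eV (2 sig figs), only n = 7 agrees:
E_7 = -0.27767 eV, which rounds to -0.28 eV ✓

Therefore n = 7.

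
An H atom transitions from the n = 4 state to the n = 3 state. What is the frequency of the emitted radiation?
1.599e+14 Hz

First, find the transition energy:
E_4 = -13.6057 / 4² = -0.8503563 eV
E_3 = -13.6057 / 3² = -1.5117444 eV
|ΔE| = |E_3 - E_4| = 0.6613881 eV

Convert to Joules: E = 0.6613881 eV × (1.602177 × 10⁻¹⁹ J/eV) = 1.05966e-19 J

Using E = hf:
f = E/h = 1.05966e-19 J / (6.62607 × 10⁻³⁴ J·s)
f = 1.599e+14 Hz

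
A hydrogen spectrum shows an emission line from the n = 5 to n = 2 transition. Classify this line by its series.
Balmer series

The spectral series in hydrogen are named based on the final (lower) energy level:
- Lyman series: n_final = 1 (ultraviolet)
- Balmer series: n_final = 2 (visible/near-UV)
- Paschen series: n_final = 3 (infrared)
- Brackett series: n_final = 4 (infrared)
- Pfund series: n_final = 5 (far infrared)

Since this transition ends at n = 2, it belongs to the Balmer series.

For reference, this 5 → 2 line has photon energy
ΔE = 13.6057 eV × (1/2² - 1/5²) = 2.857197 eV,
corresponding to wavelength λ = hc/ΔE = 1239.84 eV·nm / 2.857197 eV = 433.94 nm in the visible/near-UV region.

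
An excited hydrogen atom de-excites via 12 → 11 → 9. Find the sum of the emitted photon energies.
0.07349 eV

The energy levels of hydrogen are E_n = -13.6057 / n² eV.

First transition (12 → 11):
ΔE₁ = |E_11 - E_12|
ΔE₁ = |-0.11244380165 - (-0.09448402778)| = 0.01795977 eV

Second transition (11 → 9):
ΔE₂ = |E_9 - E_11|
ΔE₂ = |-0.16797160494 - (-0.11244380165)| = 0.05552780 eV

Total energy released:
E_total = ΔE₁ + ΔE₂ = 0.01795977 + 0.05552780 = 0.07349 eV

Note: This equals the direct transition 12 → 9: 0.07349 eV ✓
Energy is conserved regardless of the path taken.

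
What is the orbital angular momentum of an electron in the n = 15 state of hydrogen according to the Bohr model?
1.5819e-33 J·s (or 15ℏ)

In the Bohr model, angular momentum is quantized:
L = nℏ

where ℏ = h/(2π) = 1.054572e-34 J·s

For n = 15:
L = 15 × 1.054572e-34 J·s
L = 1.5819e-33 J·s

This can also be written as L = 15ℏ.
The angular momentum is an integer multiple of the reduced Planck constant.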